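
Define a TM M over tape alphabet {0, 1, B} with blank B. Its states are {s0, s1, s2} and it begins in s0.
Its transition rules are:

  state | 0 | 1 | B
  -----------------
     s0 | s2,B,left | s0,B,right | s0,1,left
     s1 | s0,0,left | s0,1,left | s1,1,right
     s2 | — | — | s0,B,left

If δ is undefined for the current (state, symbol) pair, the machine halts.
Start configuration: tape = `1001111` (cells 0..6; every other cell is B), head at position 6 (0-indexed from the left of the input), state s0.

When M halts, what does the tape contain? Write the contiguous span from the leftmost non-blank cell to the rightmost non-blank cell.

10B11111111

s0 | 100111[1]BBBB   read 1 → write B, move right, go to s0
s0 | 100111B[B]BBB   read B → write 1, move left, go to s0
s0 | 100111[B]1BBB   read B → write 1, move left, go to s0
s0 | 10011[1]11BBB   read 1 → write B, move right, go to s0
s0 | 10011B[1]1BBB   read 1 → write B, move right, go to s0
s0 | 10011BB[1]BBB   read 1 → write B, move right, go to s0
s0 | 10011BBB[B]BB   read B → write 1, move left, go to s0
s0 | 10011BB[B]1BB   read B → write 1, move left, go to s0
s0 | 10011B[B]11BB   read B → write 1, move left, go to s0
s0 | 10011[B]111BB   read B → write 1, move left, go to s0
s0 | 1001[1]1111BB   read 1 → write B, move right, go to s0
s0 | 1001B[1]111BB   read 1 → write B, move right, go to s0
s0 | 1001BB[1]11BB   read 1 → write B, move right, go to s0
s0 | 1001BBB[1]1BB   read 1 → write B, move right, go to s0
s0 | 1001BBBB[1]BB   read 1 → write B, move right, go to s0
s0 | 1001BBBBB[B]B   read B → write 1, move left, go to s0
s0 | 1001BBBB[B]1B   read B → write 1, move left, go to s0
s0 | 1001BBB[B]11B   read B → write 1, move left, go to s0
s0 | 1001BB[B]111B   read B → write 1, move left, go to s0
s0 | 1001B[B]1111B   read B → write 1, move left, go to s0
s0 | 1001[B]11111B   read B → write 1, move left, go to s0
s0 | 100[1]111111B   read 1 → write B, move right, go to s0
s0 | 100B[1]11111B   read 1 → write B, move right, go to s0
s0 | 100BB[1]1111B   read 1 → write B, move right, go to s0
s0 | 100BBB[1]111B   read 1 → write B, move right, go to s0
s0 | 100BBBB[1]11B   read 1 → write B, move right, go to s0
s0 | 100BBBBB[1]1B   read 1 → write B, move right, go to s0
s0 | 100BBBBBB[1]B   read 1 → write B, move right, go to s0
s0 | 100BBBBBBB[B]   read B → write 1, move left, go to s0
s0 | 100BBBBBB[B]1   read B → write 1, move left, go to s0
s0 | 100BBBBB[B]11   read B → write 1, move left, go to s0
s0 | 100BBBB[B]111   read B → write 1, move left, go to s0
s0 | 100BBB[B]1111   read B → write 1, move left, go to s0
s0 | 100BB[B]11111   read B → write 1, move left, go to s0
s0 | 100B[B]111111   read B → write 1, move left, go to s0
s0 | 100[B]1111111   read B → write 1, move left, go to s0
s0 | 10[0]11111111   read 0 → write B, move left, go to s2
s2 | 1[0]B11111111
The non-blank tape span at halt is 10B11111111.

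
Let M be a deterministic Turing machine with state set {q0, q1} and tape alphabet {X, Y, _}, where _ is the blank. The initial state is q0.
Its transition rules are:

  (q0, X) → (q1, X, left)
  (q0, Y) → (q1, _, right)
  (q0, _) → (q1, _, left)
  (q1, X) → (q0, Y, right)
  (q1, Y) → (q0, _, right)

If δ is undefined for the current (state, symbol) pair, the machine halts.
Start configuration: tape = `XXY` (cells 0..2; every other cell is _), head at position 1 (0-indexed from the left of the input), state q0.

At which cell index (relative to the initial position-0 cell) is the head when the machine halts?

state=q0 head=1 tape=X[X]Y   (q0,X)→(q1,X,left)
state=q1 head=0 tape=[X]XY   (q1,X)→(q0,Y,right)
state=q0 head=1 tape=Y[X]Y   (q0,X)→(q1,X,left)
state=q1 head=0 tape=[Y]XY   (q1,Y)→(q0,_,right)
state=q0 head=1 tape=_[X]Y   (q0,X)→(q1,X,left)
state=q1 head=0 tape=[_]XY
At halt the head is at cell 0.

0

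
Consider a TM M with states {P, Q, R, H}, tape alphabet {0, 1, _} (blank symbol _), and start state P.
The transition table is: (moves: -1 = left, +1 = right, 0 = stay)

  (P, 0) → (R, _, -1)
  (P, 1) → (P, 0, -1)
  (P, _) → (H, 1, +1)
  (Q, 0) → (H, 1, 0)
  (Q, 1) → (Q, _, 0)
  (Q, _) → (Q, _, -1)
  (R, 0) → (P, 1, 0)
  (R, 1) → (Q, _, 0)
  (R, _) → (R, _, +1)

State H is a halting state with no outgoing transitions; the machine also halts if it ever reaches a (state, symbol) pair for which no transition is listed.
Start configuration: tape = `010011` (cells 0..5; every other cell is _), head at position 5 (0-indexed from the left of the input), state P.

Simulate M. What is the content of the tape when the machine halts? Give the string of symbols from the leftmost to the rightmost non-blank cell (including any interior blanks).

P | _01001[1]   read 1 → write 0, move -1, go to P
P | _0100[1]0   read 1 → write 0, move -1, go to P
P | _010[0]00   read 0 → write _, move -1, go to R
R | _01[0]_00   read 0 → write 1, move 0, go to P
P | _01[1]_00   read 1 → write 0, move -1, go to P
P | _0[1]0_00   read 1 → write 0, move -1, go to P
P | _[0]00_00   read 0 → write _, move -1, go to R
R | [_]_00_00   read _ → write _, move +1, go to R
R | _[_]00_00   read _ → write _, move +1, go to R
R | __[0]0_00   read 0 → write 1, move 0, go to P
P | __[1]0_00   read 1 → write 0, move -1, go to P
P | _[_]00_00   read _ → write 1, move +1, go to H
H | _1[0]0_00
The non-blank tape span at halt is 100_00.

100_00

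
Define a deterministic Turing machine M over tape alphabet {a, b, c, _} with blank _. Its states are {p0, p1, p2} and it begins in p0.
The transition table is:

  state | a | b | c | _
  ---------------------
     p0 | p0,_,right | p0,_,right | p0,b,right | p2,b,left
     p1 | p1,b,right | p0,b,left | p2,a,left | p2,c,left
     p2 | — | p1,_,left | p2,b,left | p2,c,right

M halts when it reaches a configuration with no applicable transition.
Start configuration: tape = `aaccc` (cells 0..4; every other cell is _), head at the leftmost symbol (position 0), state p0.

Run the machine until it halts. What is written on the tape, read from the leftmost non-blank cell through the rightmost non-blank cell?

state=p0 head=0 tape=[a]accc_   (p0,a)→(p0,_,right)
state=p0 head=1 tape=_[a]ccc_   (p0,a)→(p0,_,right)
state=p0 head=2 tape=__[c]cc_   (p0,c)→(p0,b,right)
state=p0 head=3 tape=__b[c]c_   (p0,c)→(p0,b,right)
state=p0 head=4 tape=__bb[c]_   (p0,c)→(p0,b,right)
state=p0 head=5 tape=__bbb[_]   (p0,_)→(p2,b,left)
state=p2 head=4 tape=__bb[b]b   (p2,b)→(p1,_,left)
state=p1 head=3 tape=__b[b]_b   (p1,b)→(p0,b,left)
state=p0 head=2 tape=__[b]b_b   (p0,b)→(p0,_,right)
state=p0 head=3 tape=___[b]_b   (p0,b)→(p0,_,right)
state=p0 head=4 tape=____[_]b   (p0,_)→(p2,b,left)
state=p2 head=3 tape=___[_]bb   (p2,_)→(p2,c,right)
state=p2 head=4 tape=___c[b]b   (p2,b)→(p1,_,left)
state=p1 head=3 tape=___[c]_b   (p1,c)→(p2,a,left)
state=p2 head=2 tape=__[_]a_b   (p2,_)→(p2,c,right)
state=p2 head=3 tape=__c[a]_b
The non-blank tape span at halt is ca_b.

ca_b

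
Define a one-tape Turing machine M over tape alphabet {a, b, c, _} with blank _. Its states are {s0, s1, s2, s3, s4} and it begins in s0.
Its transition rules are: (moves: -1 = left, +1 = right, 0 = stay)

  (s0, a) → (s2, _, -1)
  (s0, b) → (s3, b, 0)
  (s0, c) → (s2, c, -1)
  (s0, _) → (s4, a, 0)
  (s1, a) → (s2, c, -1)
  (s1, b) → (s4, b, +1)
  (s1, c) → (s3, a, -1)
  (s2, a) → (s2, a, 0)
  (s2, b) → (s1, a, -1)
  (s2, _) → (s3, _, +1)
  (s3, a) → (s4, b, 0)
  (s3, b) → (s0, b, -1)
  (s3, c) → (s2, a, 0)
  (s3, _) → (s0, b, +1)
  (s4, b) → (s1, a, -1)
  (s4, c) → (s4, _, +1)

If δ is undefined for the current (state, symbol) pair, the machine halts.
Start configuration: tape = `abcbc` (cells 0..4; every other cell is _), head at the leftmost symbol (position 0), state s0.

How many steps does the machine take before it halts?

8

state=s0 head=0 tape=_[a]bcbc   (s0,a)→(s2,_,-1)
state=s2 head=-1 tape=[_]_bcbc   (s2,_)→(s3,_,+1)
state=s3 head=0 tape=_[_]bcbc   (s3,_)→(s0,b,+1)
state=s0 head=1 tape=_b[b]cbc   (s0,b)→(s3,b,0)
state=s3 head=1 tape=_b[b]cbc   (s3,b)→(s0,b,-1)
state=s0 head=0 tape=_[b]bcbc   (s0,b)→(s3,b,0)
state=s3 head=0 tape=_[b]bcbc   (s3,b)→(s0,b,-1)
state=s0 head=-1 tape=[_]bbcbc   (s0,_)→(s4,a,0)
state=s4 head=-1 tape=[a]bbcbc
M halts after 8 transitions.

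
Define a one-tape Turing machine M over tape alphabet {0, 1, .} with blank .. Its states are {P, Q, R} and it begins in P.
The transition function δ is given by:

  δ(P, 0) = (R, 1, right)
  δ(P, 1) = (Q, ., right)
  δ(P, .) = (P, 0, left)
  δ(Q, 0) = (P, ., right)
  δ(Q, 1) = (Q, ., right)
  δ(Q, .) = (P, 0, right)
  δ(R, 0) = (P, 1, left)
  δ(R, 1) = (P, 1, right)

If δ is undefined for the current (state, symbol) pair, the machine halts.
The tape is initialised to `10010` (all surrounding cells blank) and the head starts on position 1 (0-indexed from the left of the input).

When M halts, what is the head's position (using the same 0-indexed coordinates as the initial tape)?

state=P head=1 tape=1[0]010..   (P,0)→(R,1,right)
state=R head=2 tape=11[0]10..   (R,0)→(P,1,left)
state=P head=1 tape=1[1]110..   (P,1)→(Q,.,right)
state=Q head=2 tape=1.[1]10..   (Q,1)→(Q,.,right)
state=Q head=3 tape=1..[1]0..   (Q,1)→(Q,.,right)
state=Q head=4 tape=1...[0]..   (Q,0)→(P,.,right)
state=P head=5 tape=1....[.].   (P,.)→(P,0,left)
state=P head=4 tape=1...[.]0.   (P,.)→(P,0,left)
state=P head=3 tape=1..[.]00.   (P,.)→(P,0,left)
state=P head=2 tape=1.[.]000.   (P,.)→(P,0,left)
state=P head=1 tape=1[.]0000.   (P,.)→(P,0,left)
state=P head=0 tape=[1]00000.   (P,1)→(Q,.,right)
state=Q head=1 tape=.[0]0000.   (Q,0)→(P,.,right)
state=P head=2 tape=..[0]000.   (P,0)→(R,1,right)
state=R head=3 tape=..1[0]00.   (R,0)→(P,1,left)
state=P head=2 tape=..[1]100.   (P,1)→(Q,.,right)
state=Q head=3 tape=...[1]00.   (Q,1)→(Q,.,right)
state=Q head=4 tape=....[0]0.   (Q,0)→(P,.,right)
state=P head=5 tape=.....[0].   (P,0)→(R,1,right)
state=R head=6 tape=.....1[.]
At halt the head is at cell 6.

6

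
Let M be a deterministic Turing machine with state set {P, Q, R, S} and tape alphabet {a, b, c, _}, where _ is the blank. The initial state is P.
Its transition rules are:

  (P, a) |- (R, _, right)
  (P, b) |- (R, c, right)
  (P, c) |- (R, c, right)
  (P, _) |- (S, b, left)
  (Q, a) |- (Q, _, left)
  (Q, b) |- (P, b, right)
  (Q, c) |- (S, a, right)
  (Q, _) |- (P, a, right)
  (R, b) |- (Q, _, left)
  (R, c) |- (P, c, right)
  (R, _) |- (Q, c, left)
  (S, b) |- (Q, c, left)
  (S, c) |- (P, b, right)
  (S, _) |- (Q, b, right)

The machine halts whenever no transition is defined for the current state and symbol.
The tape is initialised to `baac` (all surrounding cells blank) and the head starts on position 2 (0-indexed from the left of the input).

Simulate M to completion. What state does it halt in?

P | _ba[a]c___   read a → write _, move right, go to R
R | _ba_[c]___   read c → write c, move right, go to P
P | _ba_c[_]__   read _ → write b, move left, go to S
S | _ba_[c]b__   read c → write b, move right, go to P
P | _ba_b[b]__   read b → write c, move right, go to R
R | _ba_bc[_]_   read _ → write c, move left, go to Q
Q | _ba_b[c]c_   read c → write a, move right, go to S
S | _ba_ba[c]_   read c → write b, move right, go to P
P | _ba_bab[_]   read _ → write b, move left, go to S
S | _ba_ba[b]b   read b → write c, move left, go to Q
Q | _ba_b[a]cb   read a → write _, move left, go to Q
Q | _ba_[b]_cb   read b → write b, move right, go to P
P | _ba_b[_]cb   read _ → write b, move left, go to S
S | _ba_[b]bcb   read b → write c, move left, go to Q
Q | _ba[_]cbcb   read _ → write a, move right, go to P
P | _baa[c]bcb   read c → write c, move right, go to R
R | _baac[b]cb   read b → write _, move left, go to Q
Q | _baa[c]_cb   read c → write a, move right, go to S
S | _baaa[_]cb   read _ → write b, move right, go to Q
Q | _baaab[c]b   read c → write a, move right, go to S
S | _baaaba[b]   read b → write c, move left, go to Q
Q | _baaab[a]c   read a → write _, move left, go to Q
Q | _baaa[b]_c   read b → write b, move right, go to P
P | _baaab[_]c   read _ → write b, move left, go to S
S | _baaa[b]bc   read b → write c, move left, go to Q
Q | _baa[a]cbc   read a → write _, move left, go to Q
Q | _ba[a]_cbc   read a → write _, move left, go to Q
Q | _b[a]__cbc   read a → write _, move left, go to Q
Q | _[b]___cbc   read b → write b, move right, go to P
P | _b[_]__cbc   read _ → write b, move left, go to S
S | _[b]b__cbc   read b → write c, move left, go to Q
Q | [_]cb__cbc   read _ → write a, move right, go to P
P | a[c]b__cbc   read c → write c, move right, go to R
R | ac[b]__cbc   read b → write _, move left, go to Q
Q | a[c]___cbc   read c → write a, move right, go to S
S | aa[_]__cbc   read _ → write b, move right, go to Q
Q | aab[_]_cbc   read _ → write a, move right, go to P
P | aaba[_]cbc   read _ → write b, move left, go to S
S | aab[a]bcbc
No transition is defined for (S, a); M halts in state S.

S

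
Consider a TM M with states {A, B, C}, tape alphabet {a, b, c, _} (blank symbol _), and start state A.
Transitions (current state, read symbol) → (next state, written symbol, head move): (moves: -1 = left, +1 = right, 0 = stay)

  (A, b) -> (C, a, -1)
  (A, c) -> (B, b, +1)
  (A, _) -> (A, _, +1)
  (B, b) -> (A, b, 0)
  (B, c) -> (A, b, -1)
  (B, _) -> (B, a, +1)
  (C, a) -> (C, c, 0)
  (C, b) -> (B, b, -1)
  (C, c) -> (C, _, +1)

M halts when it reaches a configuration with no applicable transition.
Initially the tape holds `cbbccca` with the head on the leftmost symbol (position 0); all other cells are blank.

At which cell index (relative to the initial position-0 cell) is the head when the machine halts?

state=A head=0 tape=_[c]bbccca_   (A,c)→(B,b,+1)
state=B head=1 tape=_b[b]bccca_   (B,b)→(A,b,0)
state=A head=1 tape=_b[b]bccca_   (A,b)→(C,a,-1)
state=C head=0 tape=_[b]abccca_   (C,b)→(B,b,-1)
state=B head=-1 tape=[_]babccca_   (B,_)→(B,a,+1)
state=B head=0 tape=a[b]abccca_   (B,b)→(A,b,0)
state=A head=0 tape=a[b]abccca_   (A,b)→(C,a,-1)
state=C head=-1 tape=[a]aabccca_   (C,a)→(C,c,0)
state=C head=-1 tape=[c]aabccca_   (C,c)→(C,_,+1)
state=C head=0 tape=_[a]abccca_   (C,a)→(C,c,0)
state=C head=0 tape=_[c]abccca_   (C,c)→(C,_,+1)
state=C head=1 tape=__[a]bccca_   (C,a)→(C,c,0)
state=C head=1 tape=__[c]bccca_   (C,c)→(C,_,+1)
state=C head=2 tape=___[b]ccca_   (C,b)→(B,b,-1)
state=B head=1 tape=__[_]bccca_   (B,_)→(B,a,+1)
state=B head=2 tape=__a[b]ccca_   (B,b)→(A,b,0)
state=A head=2 tape=__a[b]ccca_   (A,b)→(C,a,-1)
state=C head=1 tape=__[a]accca_   (C,a)→(C,c,0)
state=C head=1 tape=__[c]accca_   (C,c)→(C,_,+1)
state=C head=2 tape=___[a]ccca_   (C,a)→(C,c,0)
state=C head=2 tape=___[c]ccca_   (C,c)→(C,_,+1)
state=C head=3 tape=____[c]cca_   (C,c)→(C,_,+1)
state=C head=4 tape=_____[c]ca_   (C,c)→(C,_,+1)
state=C head=5 tape=______[c]a_   (C,c)→(C,_,+1)
state=C head=6 tape=_______[a]_   (C,a)→(C,c,0)
state=C head=6 tape=_______[c]_   (C,c)→(C,_,+1)
state=C head=7 tape=________[_]
At halt the head is at cell 7.

7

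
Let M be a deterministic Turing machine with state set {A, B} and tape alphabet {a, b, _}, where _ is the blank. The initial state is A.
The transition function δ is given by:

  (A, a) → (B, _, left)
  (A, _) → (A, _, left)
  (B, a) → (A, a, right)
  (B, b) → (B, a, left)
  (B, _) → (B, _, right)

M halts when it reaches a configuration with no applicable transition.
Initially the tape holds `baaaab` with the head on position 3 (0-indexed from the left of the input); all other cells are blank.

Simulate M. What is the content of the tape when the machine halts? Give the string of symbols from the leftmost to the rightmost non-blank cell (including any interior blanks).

A | _baa[a]ab   read a → write _, move left, go to B
B | _ba[a]_ab   read a → write a, move right, go to A
A | _baa[_]ab   read _ → write _, move left, go to A
A | _ba[a]_ab   read a → write _, move left, go to B
B | _b[a]__ab   read a → write a, move right, go to A
A | _ba[_]_ab   read _ → write _, move left, go to A
A | _b[a]__ab   read a → write _, move left, go to B
B | _[b]___ab   read b → write a, move left, go to B
B | [_]a___ab   read _ → write _, move right, go to B
B | _[a]___ab   read a → write a, move right, go to A
A | _a[_]__ab   read _ → write _, move left, go to A
A | _[a]___ab   read a → write _, move left, go to B
B | [_]____ab   read _ → write _, move right, go to B
B | _[_]___ab   read _ → write _, move right, go to B
B | __[_]__ab   read _ → write _, move right, go to B
B | ___[_]_ab   read _ → write _, move right, go to B
B | ____[_]ab   read _ → write _, move right, go to B
B | _____[a]b   read a → write a, move right, go to A
A | _____a[b]
The non-blank tape span at halt is ab.

ab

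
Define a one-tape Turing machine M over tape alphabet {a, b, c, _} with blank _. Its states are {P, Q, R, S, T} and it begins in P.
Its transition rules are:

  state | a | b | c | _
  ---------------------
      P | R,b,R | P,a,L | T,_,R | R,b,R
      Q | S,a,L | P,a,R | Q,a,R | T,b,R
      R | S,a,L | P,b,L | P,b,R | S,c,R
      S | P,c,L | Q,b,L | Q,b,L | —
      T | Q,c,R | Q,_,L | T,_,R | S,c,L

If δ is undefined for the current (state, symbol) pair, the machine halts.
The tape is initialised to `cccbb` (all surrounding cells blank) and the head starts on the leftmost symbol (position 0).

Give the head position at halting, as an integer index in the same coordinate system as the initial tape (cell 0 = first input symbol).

-1

state=P head=0 tape=_[c]ccbb   (P,c)→(T,_,R)
state=T head=1 tape=__[c]cbb   (T,c)→(T,_,R)
state=T head=2 tape=___[c]bb   (T,c)→(T,_,R)
state=T head=3 tape=____[b]b   (T,b)→(Q,_,L)
state=Q head=2 tape=___[_]_b   (Q,_)→(T,b,R)
state=T head=3 tape=___b[_]b   (T,_)→(S,c,L)
state=S head=2 tape=___[b]cb   (S,b)→(Q,b,L)
state=Q head=1 tape=__[_]bcb   (Q,_)→(T,b,R)
state=T head=2 tape=__b[b]cb   (T,b)→(Q,_,L)
state=Q head=1 tape=__[b]_cb   (Q,b)→(P,a,R)
state=P head=2 tape=__a[_]cb   (P,_)→(R,b,R)
state=R head=3 tape=__ab[c]b   (R,c)→(P,b,R)
state=P head=4 tape=__abb[b]   (P,b)→(P,a,L)
state=P head=3 tape=__ab[b]a   (P,b)→(P,a,L)
state=P head=2 tape=__a[b]aa   (P,b)→(P,a,L)
state=P head=1 tape=__[a]aaa   (P,a)→(R,b,R)
state=R head=2 tape=__b[a]aa   (R,a)→(S,a,L)
state=S head=1 tape=__[b]aaa   (S,b)→(Q,b,L)
state=Q head=0 tape=_[_]baaa   (Q,_)→(T,b,R)
state=T head=1 tape=_b[b]aaa   (T,b)→(Q,_,L)
state=Q head=0 tape=_[b]_aaa   (Q,b)→(P,a,R)
state=P head=1 tape=_a[_]aaa   (P,_)→(R,b,R)
state=R head=2 tape=_ab[a]aa   (R,a)→(S,a,L)
state=S head=1 tape=_a[b]aaa   (S,b)→(Q,b,L)
state=Q head=0 tape=_[a]baaa   (Q,a)→(S,a,L)
state=S head=-1 tape=[_]abaaa
At halt the head is at cell -1.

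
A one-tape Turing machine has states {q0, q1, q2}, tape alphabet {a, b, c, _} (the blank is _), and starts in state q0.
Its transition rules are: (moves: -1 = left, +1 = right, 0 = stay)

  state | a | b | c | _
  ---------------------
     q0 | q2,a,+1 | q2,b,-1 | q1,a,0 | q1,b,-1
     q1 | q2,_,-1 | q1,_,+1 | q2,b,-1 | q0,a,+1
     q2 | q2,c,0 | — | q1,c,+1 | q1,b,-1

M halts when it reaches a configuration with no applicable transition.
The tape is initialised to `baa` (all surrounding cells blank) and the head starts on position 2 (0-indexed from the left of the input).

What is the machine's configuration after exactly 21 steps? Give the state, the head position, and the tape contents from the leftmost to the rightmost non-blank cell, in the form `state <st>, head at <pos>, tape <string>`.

state=q0 head=2 tape=ba[a]___   (q0,a)→(q2,a,+1)
state=q2 head=3 tape=baa[_]__   (q2,_)→(q1,b,-1)
state=q1 head=2 tape=ba[a]b__   (q1,a)→(q2,_,-1)
state=q2 head=1 tape=b[a]_b__   (q2,a)→(q2,c,0)
state=q2 head=1 tape=b[c]_b__   (q2,c)→(q1,c,+1)
state=q1 head=2 tape=bc[_]b__   (q1,_)→(q0,a,+1)
state=q0 head=3 tape=bca[b]__   (q0,b)→(q2,b,-1)
state=q2 head=2 tape=bc[a]b__   (q2,a)→(q2,c,0)
state=q2 head=2 tape=bc[c]b__   (q2,c)→(q1,c,+1)
state=q1 head=3 tape=bcc[b]__   (q1,b)→(q1,_,+1)
state=q1 head=4 tape=bcc_[_]_   (q1,_)→(q0,a,+1)
state=q0 head=5 tape=bcc_a[_]   (q0,_)→(q1,b,-1)
state=q1 head=4 tape=bcc_[a]b   (q1,a)→(q2,_,-1)
state=q2 head=3 tape=bcc[_]_b   (q2,_)→(q1,b,-1)
state=q1 head=2 tape=bc[c]b_b   (q1,c)→(q2,b,-1)
state=q2 head=1 tape=b[c]bb_b   (q2,c)→(q1,c,+1)
state=q1 head=2 tape=bc[b]b_b   (q1,b)→(q1,_,+1)
state=q1 head=3 tape=bc_[b]_b   (q1,b)→(q1,_,+1)
state=q1 head=4 tape=bc__[_]b   (q1,_)→(q0,a,+1)
state=q0 head=5 tape=bc__a[b]   (q0,b)→(q2,b,-1)
state=q2 head=4 tape=bc__[a]b   (q2,a)→(q2,c,0)
state=q2 head=4 tape=bc__[c]b
After 21 steps: state q2, head at 4, tape bc__cb.

state q2, head at 4, tape bc__cb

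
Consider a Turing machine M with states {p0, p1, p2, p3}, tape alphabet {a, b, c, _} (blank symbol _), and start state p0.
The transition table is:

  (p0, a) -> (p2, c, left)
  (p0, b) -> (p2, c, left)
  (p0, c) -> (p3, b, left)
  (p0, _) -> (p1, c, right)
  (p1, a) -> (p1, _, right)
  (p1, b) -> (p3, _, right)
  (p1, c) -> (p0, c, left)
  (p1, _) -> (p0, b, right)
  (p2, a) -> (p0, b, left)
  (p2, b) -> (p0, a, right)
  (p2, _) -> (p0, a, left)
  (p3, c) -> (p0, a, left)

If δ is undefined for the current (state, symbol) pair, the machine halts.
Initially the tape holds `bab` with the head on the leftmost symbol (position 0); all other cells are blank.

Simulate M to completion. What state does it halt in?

state=p0 head=0 tape=___[b]ab_   (p0,b)→(p2,c,left)
state=p2 head=-1 tape=__[_]cab_   (p2,_)→(p0,a,left)
state=p0 head=-2 tape=_[_]acab_   (p0,_)→(p1,c,right)
state=p1 head=-1 tape=_c[a]cab_   (p1,a)→(p1,_,right)
state=p1 head=0 tape=_c_[c]ab_   (p1,c)→(p0,c,left)
state=p0 head=-1 tape=_c[_]cab_   (p0,_)→(p1,c,right)
state=p1 head=0 tape=_cc[c]ab_   (p1,c)→(p0,c,left)
state=p0 head=-1 tape=_c[c]cab_   (p0,c)→(p3,b,left)
state=p3 head=-2 tape=_[c]bcab_   (p3,c)→(p0,a,left)
state=p0 head=-3 tape=[_]abcab_   (p0,_)→(p1,c,right)
state=p1 head=-2 tape=c[a]bcab_   (p1,a)→(p1,_,right)
state=p1 head=-1 tape=c_[b]cab_   (p1,b)→(p3,_,right)
state=p3 head=0 tape=c__[c]ab_   (p3,c)→(p0,a,left)
state=p0 head=-1 tape=c_[_]aab_   (p0,_)→(p1,c,right)
state=p1 head=0 tape=c_c[a]ab_   (p1,a)→(p1,_,right)
state=p1 head=1 tape=c_c_[a]b_   (p1,a)→(p1,_,right)
state=p1 head=2 tape=c_c__[b]_   (p1,b)→(p3,_,right)
state=p3 head=3 tape=c_c___[_]
No transition is defined for (p3, _); M halts in state p3.

p3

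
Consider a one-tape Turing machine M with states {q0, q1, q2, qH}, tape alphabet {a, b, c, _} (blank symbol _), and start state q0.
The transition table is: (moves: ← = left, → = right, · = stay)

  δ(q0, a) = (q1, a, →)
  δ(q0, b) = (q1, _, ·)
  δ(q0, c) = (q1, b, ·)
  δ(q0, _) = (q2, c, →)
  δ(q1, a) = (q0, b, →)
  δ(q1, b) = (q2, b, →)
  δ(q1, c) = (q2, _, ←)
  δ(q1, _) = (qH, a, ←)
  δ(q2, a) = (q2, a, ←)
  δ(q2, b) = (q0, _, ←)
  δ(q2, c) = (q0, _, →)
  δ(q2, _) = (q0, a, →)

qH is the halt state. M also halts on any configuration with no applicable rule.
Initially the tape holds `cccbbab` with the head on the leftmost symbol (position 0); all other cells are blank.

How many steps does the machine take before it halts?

state=q0 head=0 tape=[c]ccbbab   (q0,c)→(q1,b,·)
state=q1 head=0 tape=[b]ccbbab   (q1,b)→(q2,b,→)
state=q2 head=1 tape=b[c]cbbab   (q2,c)→(q0,_,→)
state=q0 head=2 tape=b_[c]bbab   (q0,c)→(q1,b,·)
state=q1 head=2 tape=b_[b]bbab   (q1,b)→(q2,b,→)
state=q2 head=3 tape=b_b[b]bab   (q2,b)→(q0,_,←)
state=q0 head=2 tape=b_[b]_bab   (q0,b)→(q1,_,·)
state=q1 head=2 tape=b_[_]_bab   (q1,_)→(qH,a,←)
state=qH head=1 tape=b[_]a_bab
M halts after 8 transitions.

8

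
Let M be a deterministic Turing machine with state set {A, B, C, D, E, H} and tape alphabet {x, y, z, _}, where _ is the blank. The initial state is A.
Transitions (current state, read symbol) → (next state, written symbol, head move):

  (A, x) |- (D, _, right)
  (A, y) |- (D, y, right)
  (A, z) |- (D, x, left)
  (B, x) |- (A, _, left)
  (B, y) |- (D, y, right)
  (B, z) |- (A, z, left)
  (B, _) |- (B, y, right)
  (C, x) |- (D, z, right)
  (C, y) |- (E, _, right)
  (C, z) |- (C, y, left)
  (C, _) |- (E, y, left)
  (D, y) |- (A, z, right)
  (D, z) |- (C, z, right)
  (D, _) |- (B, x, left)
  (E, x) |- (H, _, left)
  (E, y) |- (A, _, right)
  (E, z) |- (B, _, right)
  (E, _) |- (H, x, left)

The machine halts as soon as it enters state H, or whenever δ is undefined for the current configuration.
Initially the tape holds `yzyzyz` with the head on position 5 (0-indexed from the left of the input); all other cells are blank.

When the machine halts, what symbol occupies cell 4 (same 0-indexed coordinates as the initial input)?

state=A head=5 tape=yzyzy[z]_   (A,z)→(D,x,left)
state=D head=4 tape=yzyz[y]x_   (D,y)→(A,z,right)
state=A head=5 tape=yzyzz[x]_   (A,x)→(D,_,right)
state=D head=6 tape=yzyzz_[_]   (D,_)→(B,x,left)
state=B head=5 tape=yzyzz[_]x   (B,_)→(B,y,right)
state=B head=6 tape=yzyzzy[x]   (B,x)→(A,_,left)
state=A head=5 tape=yzyzz[y]_   (A,y)→(D,y,right)
state=D head=6 tape=yzyzzy[_]   (D,_)→(B,x,left)
state=B head=5 tape=yzyzz[y]x   (B,y)→(D,y,right)
state=D head=6 tape=yzyzzy[x]
Cell 4 holds z when M halts.

z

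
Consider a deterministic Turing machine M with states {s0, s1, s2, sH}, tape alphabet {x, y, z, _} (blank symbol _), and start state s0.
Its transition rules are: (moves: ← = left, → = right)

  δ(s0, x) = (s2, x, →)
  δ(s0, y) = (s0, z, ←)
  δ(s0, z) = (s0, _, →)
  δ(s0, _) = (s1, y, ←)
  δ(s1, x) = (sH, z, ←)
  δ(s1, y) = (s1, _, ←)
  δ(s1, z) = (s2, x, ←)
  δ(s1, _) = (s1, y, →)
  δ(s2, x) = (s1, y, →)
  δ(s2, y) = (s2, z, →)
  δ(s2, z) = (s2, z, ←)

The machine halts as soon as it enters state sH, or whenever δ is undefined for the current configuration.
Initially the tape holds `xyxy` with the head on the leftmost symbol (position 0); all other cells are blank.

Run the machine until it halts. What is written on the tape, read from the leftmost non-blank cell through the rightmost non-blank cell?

s0 | [x]yxy   read x → write x, move →, go to s2
s2 | x[y]xy   read y → write z, move →, go to s2
s2 | xz[x]y   read x → write y, move →, go to s1
s1 | xzy[y]   read y → write _, move ←, go to s1
s1 | xz[y]_   read y → write _, move ←, go to s1
s1 | x[z]__   read z → write x, move ←, go to s2
s2 | [x]x__   read x → write y, move →, go to s1
s1 | y[x]__   read x → write z, move ←, go to sH
sH | [y]z__
The non-blank tape span at halt is yz.

yz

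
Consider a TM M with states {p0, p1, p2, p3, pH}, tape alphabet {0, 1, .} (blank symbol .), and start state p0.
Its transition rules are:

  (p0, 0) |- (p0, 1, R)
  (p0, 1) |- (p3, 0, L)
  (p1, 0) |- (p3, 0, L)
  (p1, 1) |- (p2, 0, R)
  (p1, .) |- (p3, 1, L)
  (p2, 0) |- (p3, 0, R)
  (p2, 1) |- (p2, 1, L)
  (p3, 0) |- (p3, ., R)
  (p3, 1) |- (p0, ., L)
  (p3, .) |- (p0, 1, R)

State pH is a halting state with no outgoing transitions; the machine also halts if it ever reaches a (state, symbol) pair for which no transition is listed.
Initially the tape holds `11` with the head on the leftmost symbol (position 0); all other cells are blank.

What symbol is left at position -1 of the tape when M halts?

state=p0 head=0 tape=..[1]1   (p0,1)→(p3,0,L)
state=p3 head=-1 tape=.[.]01   (p3,.)→(p0,1,R)
state=p0 head=0 tape=.1[0]1   (p0,0)→(p0,1,R)
state=p0 head=1 tape=.11[1]   (p0,1)→(p3,0,L)
state=p3 head=0 tape=.1[1]0   (p3,1)→(p0,.,L)
state=p0 head=-1 tape=.[1].0   (p0,1)→(p3,0,L)
state=p3 head=-2 tape=[.]0.0   (p3,.)→(p0,1,R)
state=p0 head=-1 tape=1[0].0   (p0,0)→(p0,1,R)
state=p0 head=0 tape=11[.]0
Cell -1 holds 1 when M halts.

1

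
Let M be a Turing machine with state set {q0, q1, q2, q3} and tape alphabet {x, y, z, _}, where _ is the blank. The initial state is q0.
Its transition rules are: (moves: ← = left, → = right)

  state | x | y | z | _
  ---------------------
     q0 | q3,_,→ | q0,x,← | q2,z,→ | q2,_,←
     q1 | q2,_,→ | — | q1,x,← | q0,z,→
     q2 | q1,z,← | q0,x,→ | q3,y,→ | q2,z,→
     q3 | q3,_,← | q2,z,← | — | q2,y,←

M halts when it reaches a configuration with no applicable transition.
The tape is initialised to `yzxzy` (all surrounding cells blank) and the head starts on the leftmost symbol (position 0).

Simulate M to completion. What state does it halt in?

q3

q0 | ___[y]zxzy   read y → write x, move ←, go to q0
q0 | __[_]xzxzy   read _ → write _, move ←, go to q2
q2 | _[_]_xzxzy   read _ → write z, move →, go to q2
q2 | _z[_]xzxzy   read _ → write z, move →, go to q2
q2 | _zz[x]zxzy   read x → write z, move ←, go to q1
q1 | _z[z]zzxzy   read z → write x, move ←, go to q1
q1 | _[z]xzzxzy   read z → write x, move ←, go to q1
q1 | [_]xxzzxzy   read _ → write z, move →, go to q0
q0 | z[x]xzzxzy   read x → write _, move →, go to q3
q3 | z_[x]zzxzy   read x → write _, move ←, go to q3
q3 | z[_]_zzxzy   read _ → write y, move ←, go to q2
q2 | [z]y_zzxzy   read z → write y, move →, go to q3
q3 | y[y]_zzxzy   read y → write z, move ←, go to q2
q2 | [y]z_zzxzy   read y → write x, move →, go to q0
q0 | x[z]_zzxzy   read z → write z, move →, go to q2
q2 | xz[_]zzxzy   read _ → write z, move →, go to q2
q2 | xzz[z]zxzy   read z → write y, move →, go to q3
q3 | xzzy[z]xzy
No transition is defined for (q3, z); M halts in state q3.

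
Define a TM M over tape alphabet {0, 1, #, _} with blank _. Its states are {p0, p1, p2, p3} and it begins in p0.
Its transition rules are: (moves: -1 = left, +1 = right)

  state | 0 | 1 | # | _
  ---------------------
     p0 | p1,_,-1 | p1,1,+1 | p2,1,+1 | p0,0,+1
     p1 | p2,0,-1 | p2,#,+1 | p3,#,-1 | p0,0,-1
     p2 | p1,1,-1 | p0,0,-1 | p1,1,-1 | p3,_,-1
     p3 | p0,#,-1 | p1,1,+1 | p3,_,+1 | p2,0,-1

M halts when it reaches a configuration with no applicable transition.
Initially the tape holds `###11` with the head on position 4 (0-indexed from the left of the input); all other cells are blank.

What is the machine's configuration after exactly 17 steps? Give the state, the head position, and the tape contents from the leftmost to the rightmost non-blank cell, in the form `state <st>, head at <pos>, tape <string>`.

state=p0 head=4 tape=###1[1]_   (p0,1)→(p1,1,+1)
state=p1 head=5 tape=###11[_]   (p1,_)→(p0,0,-1)
state=p0 head=4 tape=###1[1]0   (p0,1)→(p1,1,+1)
state=p1 head=5 tape=###11[0]   (p1,0)→(p2,0,-1)
state=p2 head=4 tape=###1[1]0   (p2,1)→(p0,0,-1)
state=p0 head=3 tape=###[1]00   (p0,1)→(p1,1,+1)
state=p1 head=4 tape=###1[0]0   (p1,0)→(p2,0,-1)
state=p2 head=3 tape=###[1]00   (p2,1)→(p0,0,-1)
state=p0 head=2 tape=##[#]000   (p0,#)→(p2,1,+1)
state=p2 head=3 tape=##1[0]00   (p2,0)→(p1,1,-1)
state=p1 head=2 tape=##[1]100   (p1,1)→(p2,#,+1)
state=p2 head=3 tape=###[1]00   (p2,1)→(p0,0,-1)
state=p0 head=2 tape=##[#]000   (p0,#)→(p2,1,+1)
state=p2 head=3 tape=##1[0]00   (p2,0)→(p1,1,-1)
state=p1 head=2 tape=##[1]100   (p1,1)→(p2,#,+1)
state=p2 head=3 tape=###[1]00   (p2,1)→(p0,0,-1)
state=p0 head=2 tape=##[#]000   (p0,#)→(p2,1,+1)
state=p2 head=3 tape=##1[0]00
After 17 steps: state p2, head at 3, tape ##1000.

state p2, head at 3, tape ##1000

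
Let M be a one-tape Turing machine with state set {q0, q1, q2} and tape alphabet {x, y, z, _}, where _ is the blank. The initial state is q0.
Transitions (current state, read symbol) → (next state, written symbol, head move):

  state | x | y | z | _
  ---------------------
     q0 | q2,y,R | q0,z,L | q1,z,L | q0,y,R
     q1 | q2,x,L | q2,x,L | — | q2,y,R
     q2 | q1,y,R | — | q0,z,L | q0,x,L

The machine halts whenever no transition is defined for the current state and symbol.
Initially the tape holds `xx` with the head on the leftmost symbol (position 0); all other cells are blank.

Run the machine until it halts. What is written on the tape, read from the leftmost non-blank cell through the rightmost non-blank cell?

q0 | ___[x]x__   read x → write y, move R, go to q2
q2 | ___y[x]__   read x → write y, move R, go to q1
q1 | ___yy[_]_   read _ → write y, move R, go to q2
q2 | ___yyy[_]   read _ → write x, move L, go to q0
q0 | ___yy[y]x   read y → write z, move L, go to q0
q0 | ___y[y]zx   read y → write z, move L, go to q0
q0 | ___[y]zzx   read y → write z, move L, go to q0
q0 | __[_]zzzx   read _ → write y, move R, go to q0
q0 | __y[z]zzx   read z → write z, move L, go to q1
q1 | __[y]zzzx   read y → write x, move L, go to q2
q2 | _[_]xzzzx   read _ → write x, move L, go to q0
q0 | [_]xxzzzx   read _ → write y, move R, go to q0
q0 | y[x]xzzzx   read x → write y, move R, go to q2
q2 | yy[x]zzzx   read x → write y, move R, go to q1
q1 | yyy[z]zzx
The non-blank tape span at halt is yyyzzzx.

yyyzzzx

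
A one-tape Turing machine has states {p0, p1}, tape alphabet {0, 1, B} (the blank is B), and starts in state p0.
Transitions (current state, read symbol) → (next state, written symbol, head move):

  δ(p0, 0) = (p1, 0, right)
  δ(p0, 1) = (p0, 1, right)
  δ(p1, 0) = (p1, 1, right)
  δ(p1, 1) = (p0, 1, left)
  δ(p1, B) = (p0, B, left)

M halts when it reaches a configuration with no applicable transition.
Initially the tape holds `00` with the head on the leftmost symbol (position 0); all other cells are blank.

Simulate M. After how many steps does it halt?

4

p0 | [0]0B   read 0 → write 0, move right, go to p1
p1 | 0[0]B   read 0 → write 1, move right, go to p1
p1 | 01[B]   read B → write B, move left, go to p0
p0 | 0[1]B   read 1 → write 1, move right, go to p0
p0 | 01[B]
M halts after 4 transitions.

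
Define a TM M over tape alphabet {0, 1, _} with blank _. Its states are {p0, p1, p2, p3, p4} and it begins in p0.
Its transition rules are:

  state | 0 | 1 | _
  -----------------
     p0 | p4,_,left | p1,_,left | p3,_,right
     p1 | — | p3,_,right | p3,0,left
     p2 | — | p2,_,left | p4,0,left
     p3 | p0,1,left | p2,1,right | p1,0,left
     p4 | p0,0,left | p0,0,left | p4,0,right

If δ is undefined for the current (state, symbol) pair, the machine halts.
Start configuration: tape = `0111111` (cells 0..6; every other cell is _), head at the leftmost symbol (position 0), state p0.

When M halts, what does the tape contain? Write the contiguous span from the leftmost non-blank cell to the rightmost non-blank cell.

10011111

p0 | __[0]111111   read 0 → write _, move left, go to p4
p4 | _[_]_111111   read _ → write 0, move right, go to p4
p4 | _0[_]111111   read _ → write 0, move right, go to p4
p4 | _00[1]11111   read 1 → write 0, move left, go to p0
p0 | _0[0]011111   read 0 → write _, move left, go to p4
p4 | _[0]_011111   read 0 → write 0, move left, go to p0
p0 | [_]0_011111   read _ → write _, move right, go to p3
p3 | _[0]_011111   read 0 → write 1, move left, go to p0
p0 | [_]1_011111   read _ → write _, move right, go to p3
p3 | _[1]_011111   read 1 → write 1, move right, go to p2
p2 | _1[_]011111   read _ → write 0, move left, go to p4
p4 | _[1]0011111   read 1 → write 0, move left, go to p0
p0 | [_]00011111   read _ → write _, move right, go to p3
p3 | _[0]0011111   read 0 → write 1, move left, go to p0
p0 | [_]10011111   read _ → write _, move right, go to p3
p3 | _[1]0011111   read 1 → write 1, move right, go to p2
p2 | _1[0]011111
The non-blank tape span at halt is 10011111.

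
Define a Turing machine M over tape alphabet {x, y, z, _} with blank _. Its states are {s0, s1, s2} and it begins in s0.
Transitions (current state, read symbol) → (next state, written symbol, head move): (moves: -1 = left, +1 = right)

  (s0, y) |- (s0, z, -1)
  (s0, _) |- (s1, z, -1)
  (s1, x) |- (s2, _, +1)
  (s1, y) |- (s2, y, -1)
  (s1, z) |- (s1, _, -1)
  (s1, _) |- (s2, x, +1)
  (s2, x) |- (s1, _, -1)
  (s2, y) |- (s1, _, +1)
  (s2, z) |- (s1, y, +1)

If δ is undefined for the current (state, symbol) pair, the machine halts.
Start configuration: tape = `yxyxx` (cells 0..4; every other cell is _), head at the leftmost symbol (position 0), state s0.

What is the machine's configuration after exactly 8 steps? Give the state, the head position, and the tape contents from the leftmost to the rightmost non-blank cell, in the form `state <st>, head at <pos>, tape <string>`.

state=s0 head=0 tape=___[y]xyxx   (s0,y)→(s0,z,-1)
state=s0 head=-1 tape=__[_]zxyxx   (s0,_)→(s1,z,-1)
state=s1 head=-2 tape=_[_]zzxyxx   (s1,_)→(s2,x,+1)
state=s2 head=-1 tape=_x[z]zxyxx   (s2,z)→(s1,y,+1)
state=s1 head=0 tape=_xy[z]xyxx   (s1,z)→(s1,_,-1)
state=s1 head=-1 tape=_x[y]_xyxx   (s1,y)→(s2,y,-1)
state=s2 head=-2 tape=_[x]y_xyxx   (s2,x)→(s1,_,-1)
state=s1 head=-3 tape=[_]_y_xyxx   (s1,_)→(s2,x,+1)
state=s2 head=-2 tape=x[_]y_xyxx
After 8 steps: state s2, head at -2, tape x_y_xyxx.

state s2, head at -2, tape x_y_xyxx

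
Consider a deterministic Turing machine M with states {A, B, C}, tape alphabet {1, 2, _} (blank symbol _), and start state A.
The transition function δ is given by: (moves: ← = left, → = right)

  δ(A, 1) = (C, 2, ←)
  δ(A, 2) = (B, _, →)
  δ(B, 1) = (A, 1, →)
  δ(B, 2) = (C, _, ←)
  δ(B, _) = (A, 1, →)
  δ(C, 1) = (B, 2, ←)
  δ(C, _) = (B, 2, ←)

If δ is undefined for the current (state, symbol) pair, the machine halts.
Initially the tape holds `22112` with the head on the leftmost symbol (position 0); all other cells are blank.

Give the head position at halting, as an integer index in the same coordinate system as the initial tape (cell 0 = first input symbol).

6

A | _[2]2112__   read 2 → write _, move →, go to B
B | __[2]112__   read 2 → write _, move ←, go to C
C | _[_]_112__   read _ → write 2, move ←, go to B
B | [_]2_112__   read _ → write 1, move →, go to A
A | 1[2]_112__   read 2 → write _, move →, go to B
B | 1_[_]112__   read _ → write 1, move →, go to A
A | 1_1[1]12__   read 1 → write 2, move ←, go to C
C | 1_[1]212__   read 1 → write 2, move ←, go to B
B | 1[_]2212__   read _ → write 1, move →, go to A
A | 11[2]212__   read 2 → write _, move →, go to B
B | 11_[2]12__   read 2 → write _, move ←, go to C
C | 11[_]_12__   read _ → write 2, move ←, go to B
B | 1[1]2_12__   read 1 → write 1, move →, go to A
A | 11[2]_12__   read 2 → write _, move →, go to B
B | 11_[_]12__   read _ → write 1, move →, go to A
A | 11_1[1]2__   read 1 → write 2, move ←, go to C
C | 11_[1]22__   read 1 → write 2, move ←, go to B
B | 11[_]222__   read _ → write 1, move →, go to A
A | 111[2]22__   read 2 → write _, move →, go to B
B | 111_[2]2__   read 2 → write _, move ←, go to C
C | 111[_]_2__   read _ → write 2, move ←, go to B
B | 11[1]2_2__   read 1 → write 1, move →, go to A
A | 111[2]_2__   read 2 → write _, move →, go to B
B | 111_[_]2__   read _ → write 1, move →, go to A
A | 111_1[2]__   read 2 → write _, move →, go to B
B | 111_1_[_]_   read _ → write 1, move →, go to A
A | 111_1_1[_]
At halt the head is at cell 6.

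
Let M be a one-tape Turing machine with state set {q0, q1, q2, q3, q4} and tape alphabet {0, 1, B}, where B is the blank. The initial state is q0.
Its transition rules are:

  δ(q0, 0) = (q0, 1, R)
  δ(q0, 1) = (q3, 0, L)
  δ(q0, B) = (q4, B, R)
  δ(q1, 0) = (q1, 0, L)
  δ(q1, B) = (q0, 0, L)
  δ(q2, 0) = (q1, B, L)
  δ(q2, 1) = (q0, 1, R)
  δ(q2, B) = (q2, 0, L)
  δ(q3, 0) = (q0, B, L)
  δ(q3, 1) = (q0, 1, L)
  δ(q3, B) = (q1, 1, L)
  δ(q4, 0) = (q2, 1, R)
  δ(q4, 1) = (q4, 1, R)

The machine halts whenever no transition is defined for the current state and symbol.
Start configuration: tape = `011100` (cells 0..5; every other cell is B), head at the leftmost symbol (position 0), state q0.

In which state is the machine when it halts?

q4

q0 | B[0]11100BB   read 0 → write 1, move R, go to q0
q0 | B1[1]1100BB   read 1 → write 0, move L, go to q3
q3 | B[1]01100BB   read 1 → write 1, move L, go to q0
q0 | [B]101100BB   read B → write B, move R, go to q4
q4 | B[1]01100BB   read 1 → write 1, move R, go to q4
q4 | B1[0]1100BB   read 0 → write 1, move R, go to q2
q2 | B11[1]100BB   read 1 → write 1, move R, go to q0
q0 | B111[1]00BB   read 1 → write 0, move L, go to q3
q3 | B11[1]000BB   read 1 → write 1, move L, go to q0
q0 | B1[1]1000BB   read 1 → write 0, move L, go to q3
q3 | B[1]01000BB   read 1 → write 1, move L, go to q0
q0 | [B]101000BB   read B → write B, move R, go to q4
q4 | B[1]01000BB   read 1 → write 1, move R, go to q4
q4 | B1[0]1000BB   read 0 → write 1, move R, go to q2
q2 | B11[1]000BB   read 1 → write 1, move R, go to q0
q0 | B111[0]00BB   read 0 → write 1, move R, go to q0
q0 | B1111[0]0BB   read 0 → write 1, move R, go to q0
q0 | B11111[0]BB   read 0 → write 1, move R, go to q0
q0 | B111111[B]B   read B → write B, move R, go to q4
q4 | B111111B[B]
No transition is defined for (q4, B); M halts in state q4.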